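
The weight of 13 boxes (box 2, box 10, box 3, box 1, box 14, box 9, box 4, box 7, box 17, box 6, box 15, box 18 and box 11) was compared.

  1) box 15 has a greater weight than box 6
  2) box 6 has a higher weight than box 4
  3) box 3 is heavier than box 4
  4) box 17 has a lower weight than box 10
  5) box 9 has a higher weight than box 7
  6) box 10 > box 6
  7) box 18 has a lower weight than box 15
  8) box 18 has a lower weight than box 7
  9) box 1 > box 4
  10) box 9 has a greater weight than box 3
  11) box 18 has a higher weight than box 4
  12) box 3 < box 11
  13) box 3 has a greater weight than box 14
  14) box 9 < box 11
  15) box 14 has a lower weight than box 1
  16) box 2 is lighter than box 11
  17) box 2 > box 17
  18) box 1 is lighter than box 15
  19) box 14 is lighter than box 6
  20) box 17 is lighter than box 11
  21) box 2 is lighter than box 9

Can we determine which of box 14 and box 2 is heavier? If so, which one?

undetermined

Following every chain through box 14: above box 14 we get box 6, box 1, box 3, box 9, box 15, box 10, box 11.
box 2 is not reached, and no chain runs the other way from box 2 to box 14.
So the given relations leave the order of box 14 and box 2 undetermined.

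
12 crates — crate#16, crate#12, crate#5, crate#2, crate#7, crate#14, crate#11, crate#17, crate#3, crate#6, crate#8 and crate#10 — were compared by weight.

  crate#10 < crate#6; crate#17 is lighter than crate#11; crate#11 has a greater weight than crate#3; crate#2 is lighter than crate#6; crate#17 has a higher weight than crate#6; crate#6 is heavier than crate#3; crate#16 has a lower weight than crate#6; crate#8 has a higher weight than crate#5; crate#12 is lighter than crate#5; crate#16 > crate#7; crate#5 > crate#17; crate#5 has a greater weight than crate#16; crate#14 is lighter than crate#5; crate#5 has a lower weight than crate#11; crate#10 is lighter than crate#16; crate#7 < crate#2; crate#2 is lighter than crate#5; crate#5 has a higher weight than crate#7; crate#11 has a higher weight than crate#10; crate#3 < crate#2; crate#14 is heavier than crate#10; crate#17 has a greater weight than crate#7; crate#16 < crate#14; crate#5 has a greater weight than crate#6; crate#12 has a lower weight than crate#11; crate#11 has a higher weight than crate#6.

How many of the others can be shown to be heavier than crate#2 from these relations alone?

The elements the relations force above crate#2 are crate#6, crate#17, crate#5, crate#11, crate#8 — no chain reaches any other.
That is 5.

5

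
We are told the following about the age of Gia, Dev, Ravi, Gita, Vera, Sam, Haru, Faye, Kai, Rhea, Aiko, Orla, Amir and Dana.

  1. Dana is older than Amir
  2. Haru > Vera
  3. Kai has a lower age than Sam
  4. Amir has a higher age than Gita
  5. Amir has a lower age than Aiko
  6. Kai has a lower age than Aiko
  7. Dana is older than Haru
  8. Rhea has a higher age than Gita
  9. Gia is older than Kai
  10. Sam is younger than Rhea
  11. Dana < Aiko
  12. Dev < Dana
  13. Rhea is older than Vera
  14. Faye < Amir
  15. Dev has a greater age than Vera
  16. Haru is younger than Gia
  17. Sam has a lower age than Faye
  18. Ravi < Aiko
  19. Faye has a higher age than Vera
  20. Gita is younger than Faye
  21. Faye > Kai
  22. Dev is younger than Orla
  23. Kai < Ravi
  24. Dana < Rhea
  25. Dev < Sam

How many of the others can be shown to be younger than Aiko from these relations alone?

Directly below Aiko: Kai, Ravi, Amir, Dana.
One step further: Dev, Gita, Haru, Faye (8 so far).
One step further: Vera, Sam (10 so far).
No other element is forced below Aiko by the given relations, so the count is 10.

10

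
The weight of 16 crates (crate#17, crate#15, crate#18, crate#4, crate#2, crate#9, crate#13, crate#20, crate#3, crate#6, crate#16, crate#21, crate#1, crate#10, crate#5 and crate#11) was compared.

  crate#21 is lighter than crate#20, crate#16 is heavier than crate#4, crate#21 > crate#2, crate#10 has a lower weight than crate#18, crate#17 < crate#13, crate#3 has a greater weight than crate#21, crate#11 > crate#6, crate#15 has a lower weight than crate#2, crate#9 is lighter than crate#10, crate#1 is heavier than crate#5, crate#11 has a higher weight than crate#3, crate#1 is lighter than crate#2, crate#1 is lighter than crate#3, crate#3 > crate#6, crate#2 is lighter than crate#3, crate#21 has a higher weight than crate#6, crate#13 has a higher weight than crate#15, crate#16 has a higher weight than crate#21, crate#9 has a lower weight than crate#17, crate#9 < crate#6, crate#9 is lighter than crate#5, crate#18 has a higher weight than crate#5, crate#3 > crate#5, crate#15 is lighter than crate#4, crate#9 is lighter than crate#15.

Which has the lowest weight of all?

Chaining upward from crate#9: directly above it, crate#10, crate#6, crate#15, crate#17, crate#5; then crate#4, crate#1, crate#2, crate#13, crate#21, crate#3, crate#18, crate#11; then crate#16, crate#20.
That covers every other element, and nothing is given below crate#9, so crate#9 is the lowest weight.

crate#9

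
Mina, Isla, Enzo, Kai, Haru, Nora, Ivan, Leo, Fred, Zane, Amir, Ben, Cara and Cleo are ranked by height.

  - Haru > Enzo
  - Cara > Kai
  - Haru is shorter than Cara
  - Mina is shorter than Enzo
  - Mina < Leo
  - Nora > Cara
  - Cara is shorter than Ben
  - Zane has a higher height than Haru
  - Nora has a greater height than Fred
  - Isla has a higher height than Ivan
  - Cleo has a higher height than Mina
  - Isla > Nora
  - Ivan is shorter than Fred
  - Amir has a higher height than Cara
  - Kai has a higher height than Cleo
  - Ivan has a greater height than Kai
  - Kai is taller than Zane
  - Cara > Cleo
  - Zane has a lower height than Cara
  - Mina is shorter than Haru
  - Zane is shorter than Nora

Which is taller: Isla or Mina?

Mina < Enzo < Haru < Zane < Kai < Ivan < Fred < Nora < Isla, by transitivity through Enzo, Haru, Zane, Kai, Ivan, Fred, Nora.
So Mina < Isla; Isla is the taller of the two.

Isla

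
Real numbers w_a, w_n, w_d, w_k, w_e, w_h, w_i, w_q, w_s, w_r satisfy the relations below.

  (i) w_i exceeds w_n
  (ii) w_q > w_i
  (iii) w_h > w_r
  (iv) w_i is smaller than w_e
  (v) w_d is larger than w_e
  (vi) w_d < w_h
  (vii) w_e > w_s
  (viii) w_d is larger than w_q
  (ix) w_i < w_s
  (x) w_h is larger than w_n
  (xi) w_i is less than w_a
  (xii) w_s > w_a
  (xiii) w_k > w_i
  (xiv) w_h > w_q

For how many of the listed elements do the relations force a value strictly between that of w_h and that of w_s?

2

Chaining upward from w_s reaches: w_e, w_d.
Chaining downward from w_h reaches: w_n, w_i, w_q, w_a, w_e, w_d, w_r.
Strictly between w_s and w_h are those in both lists: w_e, w_d — 2 elements.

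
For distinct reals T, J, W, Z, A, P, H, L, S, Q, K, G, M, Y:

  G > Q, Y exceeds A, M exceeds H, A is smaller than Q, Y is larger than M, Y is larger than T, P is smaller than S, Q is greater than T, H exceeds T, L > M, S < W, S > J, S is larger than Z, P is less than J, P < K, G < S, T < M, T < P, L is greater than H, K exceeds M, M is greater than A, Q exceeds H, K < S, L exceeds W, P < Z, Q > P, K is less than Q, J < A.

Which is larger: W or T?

Link the given pairs in sequence: T < P; P < J; J < A; A < M; M < K; K < Q; Q < G; G < S; S < W.
Chaining these gives T < P < J < A < M < K < Q < G < S < W.
So T < W; W is the larger of the two.

W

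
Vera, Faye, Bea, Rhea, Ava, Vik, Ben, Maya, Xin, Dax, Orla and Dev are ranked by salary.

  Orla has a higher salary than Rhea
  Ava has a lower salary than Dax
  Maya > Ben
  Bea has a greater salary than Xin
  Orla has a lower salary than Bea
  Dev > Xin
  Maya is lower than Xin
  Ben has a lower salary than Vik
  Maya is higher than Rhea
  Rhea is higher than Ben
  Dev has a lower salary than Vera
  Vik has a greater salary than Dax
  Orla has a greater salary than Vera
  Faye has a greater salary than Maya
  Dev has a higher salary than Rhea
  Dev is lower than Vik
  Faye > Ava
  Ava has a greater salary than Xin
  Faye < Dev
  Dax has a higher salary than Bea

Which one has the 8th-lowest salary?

Vera

The consecutive relations fix a unique order: Ben < Rhea < Maya < Xin < Ava < Faye < Dev < Vera < Orla < Bea < Dax < Vik.
Counting 8 from the smallest end gives Vera.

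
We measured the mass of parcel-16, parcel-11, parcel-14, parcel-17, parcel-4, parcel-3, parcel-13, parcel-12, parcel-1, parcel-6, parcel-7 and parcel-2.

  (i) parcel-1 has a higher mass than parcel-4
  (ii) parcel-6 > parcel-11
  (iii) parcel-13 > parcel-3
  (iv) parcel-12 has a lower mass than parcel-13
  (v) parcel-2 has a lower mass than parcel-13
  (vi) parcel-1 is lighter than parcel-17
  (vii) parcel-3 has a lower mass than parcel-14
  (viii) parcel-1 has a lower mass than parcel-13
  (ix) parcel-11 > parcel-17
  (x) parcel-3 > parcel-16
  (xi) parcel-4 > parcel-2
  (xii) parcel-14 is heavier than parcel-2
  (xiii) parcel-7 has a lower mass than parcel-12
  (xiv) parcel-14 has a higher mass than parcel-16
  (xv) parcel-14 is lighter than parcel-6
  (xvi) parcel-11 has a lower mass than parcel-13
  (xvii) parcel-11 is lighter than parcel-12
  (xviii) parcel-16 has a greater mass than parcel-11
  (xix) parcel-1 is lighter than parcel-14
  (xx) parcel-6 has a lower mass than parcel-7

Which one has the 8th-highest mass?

parcel-11

The consecutive relations fix a unique order: parcel-2 < parcel-4 < parcel-1 < parcel-17 < parcel-11 < parcel-16 < parcel-3 < parcel-14 < parcel-6 < parcel-7 < parcel-12 < parcel-13.
Counting 8 from the largest end gives parcel-11.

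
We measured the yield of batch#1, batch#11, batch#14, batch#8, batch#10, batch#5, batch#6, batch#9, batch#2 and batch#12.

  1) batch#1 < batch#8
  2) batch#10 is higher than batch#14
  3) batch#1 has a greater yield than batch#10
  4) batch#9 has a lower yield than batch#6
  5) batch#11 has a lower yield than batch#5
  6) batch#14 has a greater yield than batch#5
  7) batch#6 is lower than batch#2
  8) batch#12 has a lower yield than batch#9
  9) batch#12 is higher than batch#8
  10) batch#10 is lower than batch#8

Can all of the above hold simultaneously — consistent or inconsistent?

The single ordering batch#11 < batch#5 < batch#14 < batch#10 < batch#1 < batch#8 < batch#12 < batch#9 < batch#6 < batch#2 satisfies every listed relation, so no contradiction arises.

consistent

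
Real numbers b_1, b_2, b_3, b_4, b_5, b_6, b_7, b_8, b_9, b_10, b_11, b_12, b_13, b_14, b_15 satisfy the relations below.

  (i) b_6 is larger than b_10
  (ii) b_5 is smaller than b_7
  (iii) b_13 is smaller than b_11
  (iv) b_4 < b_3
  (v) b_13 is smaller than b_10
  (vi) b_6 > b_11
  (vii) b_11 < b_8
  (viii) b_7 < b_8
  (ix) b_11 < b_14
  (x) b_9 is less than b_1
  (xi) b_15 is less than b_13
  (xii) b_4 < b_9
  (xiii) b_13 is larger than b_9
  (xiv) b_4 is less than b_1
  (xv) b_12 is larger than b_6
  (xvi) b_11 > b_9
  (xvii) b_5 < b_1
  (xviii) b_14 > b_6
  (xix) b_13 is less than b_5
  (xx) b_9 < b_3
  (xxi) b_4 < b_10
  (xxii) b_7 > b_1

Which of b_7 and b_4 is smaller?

b_4 < b_9 and b_9 < b_13 give b_4 < b_13.
With b_13 < b_5: b_4 < b_9 < b_13 < b_5.
With b_5 < b_1: b_4 < b_9 < b_13 < b_5 < b_1.
With b_1 < b_7: b_4 < b_9 < b_13 < b_5 < b_1 < b_7.
So b_4 < b_7; b_4 is the smaller of the two.

b_4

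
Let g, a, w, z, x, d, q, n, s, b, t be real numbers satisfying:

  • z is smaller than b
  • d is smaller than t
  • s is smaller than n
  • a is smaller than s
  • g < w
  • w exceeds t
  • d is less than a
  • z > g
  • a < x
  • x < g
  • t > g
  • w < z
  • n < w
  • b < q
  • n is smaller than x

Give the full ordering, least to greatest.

d < a < s < n < x < g < t < w < z < b < q

The consecutive links are each given: d < a; a < s; s < n; n < x; x < g; g < t; t < w; w < z; z < b; b < q.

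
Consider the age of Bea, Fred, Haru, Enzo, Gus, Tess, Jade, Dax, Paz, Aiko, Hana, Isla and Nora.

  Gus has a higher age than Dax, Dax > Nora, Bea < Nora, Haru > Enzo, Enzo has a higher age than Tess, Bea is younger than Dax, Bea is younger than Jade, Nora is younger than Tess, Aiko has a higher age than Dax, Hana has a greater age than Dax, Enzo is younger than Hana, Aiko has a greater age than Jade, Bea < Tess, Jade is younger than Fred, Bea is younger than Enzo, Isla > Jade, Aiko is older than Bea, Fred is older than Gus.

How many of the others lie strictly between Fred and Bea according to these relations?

4

Chaining upward from Bea reaches: Nora, Dax, Gus, Jade, Isla, Tess, Enzo, Haru, Aiko, Hana.
Chaining downward from Fred reaches: Nora, Dax, Gus, Jade.
Strictly between Bea and Fred are those in both lists: Nora, Dax, Gus, Jade — 4 elements.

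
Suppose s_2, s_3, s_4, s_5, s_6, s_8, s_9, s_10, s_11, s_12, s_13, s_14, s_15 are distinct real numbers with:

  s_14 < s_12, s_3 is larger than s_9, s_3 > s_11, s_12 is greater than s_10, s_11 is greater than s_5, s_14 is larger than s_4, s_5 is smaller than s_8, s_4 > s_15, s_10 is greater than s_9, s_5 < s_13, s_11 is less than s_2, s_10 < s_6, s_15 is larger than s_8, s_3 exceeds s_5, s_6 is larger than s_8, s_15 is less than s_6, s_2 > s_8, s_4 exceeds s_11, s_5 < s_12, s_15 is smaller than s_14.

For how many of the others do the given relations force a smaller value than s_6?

The elements the relations force below s_6 are s_5, s_8, s_9, s_10, s_15 — no chain reaches any other.
That is 5.

5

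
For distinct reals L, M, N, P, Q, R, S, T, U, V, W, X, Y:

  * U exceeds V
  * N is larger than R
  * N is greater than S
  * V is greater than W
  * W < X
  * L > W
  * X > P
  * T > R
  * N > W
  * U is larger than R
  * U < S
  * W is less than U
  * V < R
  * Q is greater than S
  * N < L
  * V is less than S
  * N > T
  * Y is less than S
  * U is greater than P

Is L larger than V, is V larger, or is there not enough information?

L

V < R and R < T give V < T.
Then T < N extends the chain to N.
With N < L: V < R < T < N < L.
So L is larger.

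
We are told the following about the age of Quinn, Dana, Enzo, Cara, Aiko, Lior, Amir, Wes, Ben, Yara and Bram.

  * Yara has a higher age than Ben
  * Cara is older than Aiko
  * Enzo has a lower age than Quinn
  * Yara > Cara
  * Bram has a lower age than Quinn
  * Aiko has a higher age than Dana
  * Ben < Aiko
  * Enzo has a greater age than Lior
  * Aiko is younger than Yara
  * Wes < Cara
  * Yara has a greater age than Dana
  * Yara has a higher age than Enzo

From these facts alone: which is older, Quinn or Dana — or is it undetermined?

Following every chain through Dana: above Dana we get Aiko, Cara, Yara.
Quinn is not reached, and no chain runs the other way from Quinn to Dana.
So the given relations leave the order of Dana and Quinn undetermined.

undetermined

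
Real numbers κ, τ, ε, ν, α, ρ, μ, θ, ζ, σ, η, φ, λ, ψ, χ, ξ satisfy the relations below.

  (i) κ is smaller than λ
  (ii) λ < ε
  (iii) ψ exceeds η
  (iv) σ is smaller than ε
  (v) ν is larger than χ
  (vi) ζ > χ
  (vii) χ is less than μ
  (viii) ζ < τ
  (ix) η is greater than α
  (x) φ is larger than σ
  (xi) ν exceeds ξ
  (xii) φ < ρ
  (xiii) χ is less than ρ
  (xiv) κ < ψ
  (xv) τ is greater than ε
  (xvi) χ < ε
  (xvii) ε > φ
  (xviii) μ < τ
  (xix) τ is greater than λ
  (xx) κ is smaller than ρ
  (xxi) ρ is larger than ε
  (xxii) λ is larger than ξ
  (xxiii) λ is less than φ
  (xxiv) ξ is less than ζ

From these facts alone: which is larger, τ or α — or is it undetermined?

Following every chain through α: above α we get η, ψ.
τ is not reached, and no chain runs the other way from τ to α.
So the given relations leave the order of α and τ undetermined.

undetermined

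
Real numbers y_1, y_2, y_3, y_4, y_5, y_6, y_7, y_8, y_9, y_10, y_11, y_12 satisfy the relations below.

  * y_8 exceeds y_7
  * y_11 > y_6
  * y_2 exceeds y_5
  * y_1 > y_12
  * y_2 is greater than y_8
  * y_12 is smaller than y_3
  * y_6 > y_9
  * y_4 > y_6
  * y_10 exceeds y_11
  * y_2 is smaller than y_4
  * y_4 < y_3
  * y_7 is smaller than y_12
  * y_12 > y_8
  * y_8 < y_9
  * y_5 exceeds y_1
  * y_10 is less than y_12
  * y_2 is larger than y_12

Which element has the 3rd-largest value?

y_2

Piecing the relations together gives one ordering: y_7 < y_8 < y_9 < y_6 < y_11 < y_10 < y_12 < y_1 < y_5 < y_2 < y_4 < y_3.
Counting 3 from the largest end gives y_2.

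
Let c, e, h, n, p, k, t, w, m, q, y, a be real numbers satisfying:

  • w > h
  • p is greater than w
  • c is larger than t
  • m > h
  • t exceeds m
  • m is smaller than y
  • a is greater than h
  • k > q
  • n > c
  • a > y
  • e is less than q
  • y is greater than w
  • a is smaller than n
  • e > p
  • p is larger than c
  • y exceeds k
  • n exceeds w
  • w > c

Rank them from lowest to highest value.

Each adjacent pair is fixed by a given relation: h < m; m < t; t < c; c < w; w < p; p < e; e < q; q < k; k < y; y < a; a < n. Chaining them end to end gives the full order.

h < m < t < c < w < p < e < q < k < y < a < n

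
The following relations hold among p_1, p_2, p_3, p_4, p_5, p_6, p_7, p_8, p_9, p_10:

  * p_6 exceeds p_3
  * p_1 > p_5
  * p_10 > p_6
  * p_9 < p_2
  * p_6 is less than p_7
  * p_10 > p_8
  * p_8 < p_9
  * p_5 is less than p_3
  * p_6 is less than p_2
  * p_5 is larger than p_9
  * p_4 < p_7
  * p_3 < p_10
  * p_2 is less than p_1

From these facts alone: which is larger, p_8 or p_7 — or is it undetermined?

p_7

The relevant relations are p_8 < p_9; p_9 < p_5; p_5 < p_3; p_3 < p_6; p_6 < p_7.
Together: p_8 < p_9 < p_5 < p_3 < p_6 < p_7.
So p_7 is larger.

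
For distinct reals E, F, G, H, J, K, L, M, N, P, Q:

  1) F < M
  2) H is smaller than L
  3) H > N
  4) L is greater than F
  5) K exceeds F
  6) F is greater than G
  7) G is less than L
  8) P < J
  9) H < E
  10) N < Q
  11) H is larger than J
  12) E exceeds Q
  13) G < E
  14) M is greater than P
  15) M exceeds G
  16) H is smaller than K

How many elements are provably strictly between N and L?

The relations place N below L. An element lies strictly between them when it is forced above N and also forced below L.
Above N: {H, Q, K, E}. Below L: {G, P, F, J, H}.
Intersection: {H} — 1.

1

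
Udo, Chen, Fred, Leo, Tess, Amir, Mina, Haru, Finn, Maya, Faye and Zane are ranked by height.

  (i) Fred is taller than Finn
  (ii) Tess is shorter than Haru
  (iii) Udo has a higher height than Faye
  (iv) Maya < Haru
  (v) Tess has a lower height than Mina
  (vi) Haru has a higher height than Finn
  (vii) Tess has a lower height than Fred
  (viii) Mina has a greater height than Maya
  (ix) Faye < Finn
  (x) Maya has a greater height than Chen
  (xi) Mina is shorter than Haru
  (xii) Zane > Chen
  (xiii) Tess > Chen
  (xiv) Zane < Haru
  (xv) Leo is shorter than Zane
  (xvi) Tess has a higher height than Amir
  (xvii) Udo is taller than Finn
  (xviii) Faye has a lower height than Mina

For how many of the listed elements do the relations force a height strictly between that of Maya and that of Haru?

Chaining upward from Maya reaches: Mina.
Chaining downward from Haru reaches: Faye, Chen, Amir, Tess, Finn, Leo, Zane, Mina.
Strictly between Maya and Haru are those in both lists: Mina — 1 element.

1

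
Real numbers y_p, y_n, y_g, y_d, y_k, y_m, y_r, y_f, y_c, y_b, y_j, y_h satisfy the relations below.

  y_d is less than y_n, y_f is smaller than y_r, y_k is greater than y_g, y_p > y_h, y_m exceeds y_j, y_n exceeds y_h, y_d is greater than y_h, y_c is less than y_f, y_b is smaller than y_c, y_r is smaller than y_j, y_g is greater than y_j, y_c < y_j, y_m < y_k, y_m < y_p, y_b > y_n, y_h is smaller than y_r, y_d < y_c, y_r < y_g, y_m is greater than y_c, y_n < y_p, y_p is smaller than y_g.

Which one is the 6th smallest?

y_f

Piecing the relations together gives one ordering: y_h < y_d < y_n < y_b < y_c < y_f < y_r < y_j < y_m < y_p < y_g < y_k.
Counting 6 from the smallest end gives y_f.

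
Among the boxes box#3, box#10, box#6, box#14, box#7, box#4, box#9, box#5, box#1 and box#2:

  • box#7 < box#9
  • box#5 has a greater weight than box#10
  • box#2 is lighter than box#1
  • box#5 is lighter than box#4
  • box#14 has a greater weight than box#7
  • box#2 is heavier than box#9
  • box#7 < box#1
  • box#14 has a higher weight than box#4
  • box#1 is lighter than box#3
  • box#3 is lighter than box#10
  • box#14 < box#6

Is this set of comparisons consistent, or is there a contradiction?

The single ordering box#7 < box#9 < box#2 < box#1 < box#3 < box#10 < box#5 < box#4 < box#14 < box#6 satisfies every listed relation, so no contradiction arises.

consistent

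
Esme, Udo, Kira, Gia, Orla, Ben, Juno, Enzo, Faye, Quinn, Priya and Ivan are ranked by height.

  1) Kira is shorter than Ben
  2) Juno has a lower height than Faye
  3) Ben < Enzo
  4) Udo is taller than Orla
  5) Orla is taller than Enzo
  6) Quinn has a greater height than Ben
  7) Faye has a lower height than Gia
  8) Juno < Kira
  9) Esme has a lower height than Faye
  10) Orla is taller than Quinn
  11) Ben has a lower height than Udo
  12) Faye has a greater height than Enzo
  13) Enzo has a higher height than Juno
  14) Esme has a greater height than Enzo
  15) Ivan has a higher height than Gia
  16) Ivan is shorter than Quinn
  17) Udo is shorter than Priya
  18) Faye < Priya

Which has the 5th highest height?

Piecing the relations together gives one ordering: Juno < Kira < Ben < Enzo < Esme < Faye < Gia < Ivan < Quinn < Orla < Udo < Priya.
Counting 5 from the largest end gives Ivan.

Ivan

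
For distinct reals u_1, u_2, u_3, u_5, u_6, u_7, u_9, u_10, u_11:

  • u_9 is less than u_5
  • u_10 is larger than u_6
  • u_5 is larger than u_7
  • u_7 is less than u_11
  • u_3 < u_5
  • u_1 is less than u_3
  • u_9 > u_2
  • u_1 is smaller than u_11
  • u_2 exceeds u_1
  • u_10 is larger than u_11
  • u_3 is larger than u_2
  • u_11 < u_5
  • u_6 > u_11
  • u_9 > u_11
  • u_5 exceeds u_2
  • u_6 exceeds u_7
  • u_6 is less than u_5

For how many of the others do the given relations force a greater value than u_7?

5

From u_7 the given relations immediately reach u_11, u_6, u_5.
From those, u_9, u_10 — 5 in total.
Nothing else is reachable above u_7; 5 in all.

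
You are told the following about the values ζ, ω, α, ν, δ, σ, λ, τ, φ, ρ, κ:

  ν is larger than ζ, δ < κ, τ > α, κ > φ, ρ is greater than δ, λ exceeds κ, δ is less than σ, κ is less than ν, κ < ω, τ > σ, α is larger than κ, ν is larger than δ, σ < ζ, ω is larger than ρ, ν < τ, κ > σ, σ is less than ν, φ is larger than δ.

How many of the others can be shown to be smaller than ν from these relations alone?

5

From ν the given relations immediately reach δ, σ, κ, ζ.
From those, φ — 5 in total.
No other element is forced below ν by the given relations, so the count is 5.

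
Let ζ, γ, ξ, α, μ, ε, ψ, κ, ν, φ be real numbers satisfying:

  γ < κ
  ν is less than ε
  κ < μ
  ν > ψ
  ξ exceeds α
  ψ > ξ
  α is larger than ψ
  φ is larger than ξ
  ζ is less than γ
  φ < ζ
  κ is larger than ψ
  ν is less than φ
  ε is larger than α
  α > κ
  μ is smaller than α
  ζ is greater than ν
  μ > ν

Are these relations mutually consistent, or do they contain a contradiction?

inconsistent

We have α < ξ stated directly, yet also ξ < ψ < ν < φ < ζ < γ < κ < μ < α by chaining the others — so ξ < α. Contradiction.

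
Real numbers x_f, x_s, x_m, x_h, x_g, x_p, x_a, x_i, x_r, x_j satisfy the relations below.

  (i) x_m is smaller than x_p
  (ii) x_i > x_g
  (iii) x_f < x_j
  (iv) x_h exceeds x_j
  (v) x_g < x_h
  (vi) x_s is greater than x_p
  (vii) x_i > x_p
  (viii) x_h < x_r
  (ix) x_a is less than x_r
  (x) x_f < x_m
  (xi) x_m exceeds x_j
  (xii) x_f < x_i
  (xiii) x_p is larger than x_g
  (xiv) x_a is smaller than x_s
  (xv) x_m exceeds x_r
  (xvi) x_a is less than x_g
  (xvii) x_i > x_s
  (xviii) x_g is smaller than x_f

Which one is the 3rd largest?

Chaining the given pairs: x_a < x_g < x_f < x_j < x_h < x_r < x_m < x_p < x_s < x_i.
Counting 3 from the largest end gives x_p.

x_p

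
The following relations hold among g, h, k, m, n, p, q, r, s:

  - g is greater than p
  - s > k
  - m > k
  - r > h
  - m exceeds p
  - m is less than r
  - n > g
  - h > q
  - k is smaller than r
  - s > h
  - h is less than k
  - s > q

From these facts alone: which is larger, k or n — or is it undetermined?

Following every chain through k: above k we get m, s, r; below k we get q, h.
n is not reached, and no chain runs the other way from n to k.
So the given relations leave the order of k and n undetermined.

undetermined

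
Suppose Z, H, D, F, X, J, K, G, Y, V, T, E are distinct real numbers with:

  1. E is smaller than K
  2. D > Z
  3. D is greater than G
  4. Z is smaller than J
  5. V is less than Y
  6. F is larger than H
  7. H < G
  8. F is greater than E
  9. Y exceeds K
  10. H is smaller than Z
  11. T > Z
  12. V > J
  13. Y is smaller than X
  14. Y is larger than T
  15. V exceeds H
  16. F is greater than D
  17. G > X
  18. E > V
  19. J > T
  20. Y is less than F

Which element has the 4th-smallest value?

J

Chaining the given pairs: H < Z < T < J < V < E < K < Y < X < G < D < F.
Counting 4 from the smallest end gives J.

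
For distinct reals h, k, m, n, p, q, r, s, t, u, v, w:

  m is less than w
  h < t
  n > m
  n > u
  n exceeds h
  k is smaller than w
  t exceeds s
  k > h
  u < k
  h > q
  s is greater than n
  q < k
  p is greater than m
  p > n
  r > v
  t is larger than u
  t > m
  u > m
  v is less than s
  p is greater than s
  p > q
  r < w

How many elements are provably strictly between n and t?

1

Chaining upward from n reaches: s, p.
Chaining downward from t reaches: q, m, h, u, v, s.
Strictly between n and t are those in both lists: s — 1 element.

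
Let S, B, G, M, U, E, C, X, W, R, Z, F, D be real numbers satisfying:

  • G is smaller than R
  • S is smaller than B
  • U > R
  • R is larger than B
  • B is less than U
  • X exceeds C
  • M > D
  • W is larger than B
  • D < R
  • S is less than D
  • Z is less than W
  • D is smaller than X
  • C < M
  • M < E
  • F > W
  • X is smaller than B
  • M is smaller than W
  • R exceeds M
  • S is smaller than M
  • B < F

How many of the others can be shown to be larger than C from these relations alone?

From C the given relations immediately reach X, M.
From those, B, E, R, W — 6 in total.
From those, U, F — 8 in total.
No other element is forced above C by the given relations, so the count is 8.

8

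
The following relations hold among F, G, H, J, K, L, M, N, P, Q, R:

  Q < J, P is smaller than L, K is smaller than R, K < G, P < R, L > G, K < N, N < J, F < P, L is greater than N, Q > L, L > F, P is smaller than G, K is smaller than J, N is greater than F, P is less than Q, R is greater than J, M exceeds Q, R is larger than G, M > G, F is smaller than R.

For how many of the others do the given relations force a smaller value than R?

8

From R the given relations immediately reach F, P, K, G, J.
From those, N, Q — 7 in total.
From those, L — 8 in total.
Nothing else is reachable below R; 8 in all.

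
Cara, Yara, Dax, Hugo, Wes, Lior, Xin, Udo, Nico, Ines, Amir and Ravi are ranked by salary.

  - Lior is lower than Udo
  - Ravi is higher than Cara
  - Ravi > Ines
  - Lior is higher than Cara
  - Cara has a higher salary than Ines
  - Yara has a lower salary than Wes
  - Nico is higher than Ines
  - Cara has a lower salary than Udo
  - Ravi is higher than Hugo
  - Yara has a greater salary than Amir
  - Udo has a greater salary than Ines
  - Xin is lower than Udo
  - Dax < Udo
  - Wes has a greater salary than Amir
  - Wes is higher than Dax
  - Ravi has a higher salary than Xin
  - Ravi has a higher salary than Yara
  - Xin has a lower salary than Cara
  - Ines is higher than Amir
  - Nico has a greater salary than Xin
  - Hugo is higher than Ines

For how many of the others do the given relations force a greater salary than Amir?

9

Directly above Amir: Yara, Ines, Wes.
One step further: Hugo, Cara, Ravi, Nico, Udo (8 so far).
One step further: Lior (9 so far).
Nothing else is reachable above Amir; 9 in all.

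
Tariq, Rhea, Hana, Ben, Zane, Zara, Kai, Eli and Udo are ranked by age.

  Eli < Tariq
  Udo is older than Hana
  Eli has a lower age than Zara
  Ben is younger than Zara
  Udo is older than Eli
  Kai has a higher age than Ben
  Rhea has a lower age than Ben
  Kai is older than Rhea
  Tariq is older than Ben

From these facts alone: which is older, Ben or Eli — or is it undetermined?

undetermined

Following every chain through Eli: above Eli we get Udo, Tariq, Zara.
Ben is not reached, and no chain runs the other way from Ben to Eli.
So the given relations leave the order of Eli and Ben undetermined.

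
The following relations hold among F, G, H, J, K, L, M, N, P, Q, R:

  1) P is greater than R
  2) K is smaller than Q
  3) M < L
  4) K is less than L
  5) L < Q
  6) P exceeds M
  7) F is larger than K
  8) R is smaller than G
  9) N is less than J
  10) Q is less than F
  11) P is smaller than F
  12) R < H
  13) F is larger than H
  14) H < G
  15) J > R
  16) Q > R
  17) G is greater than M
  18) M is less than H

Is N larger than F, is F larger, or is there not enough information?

Following every chain through N: above N we get J.
F is not reached, and no chain runs the other way from F to N.
So the given relations leave the order of N and F undetermined.

undetermined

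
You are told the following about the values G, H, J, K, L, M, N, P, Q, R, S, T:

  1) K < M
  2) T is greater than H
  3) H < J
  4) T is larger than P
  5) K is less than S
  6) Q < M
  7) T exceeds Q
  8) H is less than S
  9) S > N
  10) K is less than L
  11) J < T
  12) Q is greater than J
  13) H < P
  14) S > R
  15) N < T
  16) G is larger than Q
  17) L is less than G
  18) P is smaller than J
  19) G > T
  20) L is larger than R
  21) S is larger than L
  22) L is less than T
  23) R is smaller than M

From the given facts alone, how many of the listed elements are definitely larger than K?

5

Directly above K: L, S, M.
One step further: T, G (5 so far).
No other element is forced above K by the given relations, so the count is 5.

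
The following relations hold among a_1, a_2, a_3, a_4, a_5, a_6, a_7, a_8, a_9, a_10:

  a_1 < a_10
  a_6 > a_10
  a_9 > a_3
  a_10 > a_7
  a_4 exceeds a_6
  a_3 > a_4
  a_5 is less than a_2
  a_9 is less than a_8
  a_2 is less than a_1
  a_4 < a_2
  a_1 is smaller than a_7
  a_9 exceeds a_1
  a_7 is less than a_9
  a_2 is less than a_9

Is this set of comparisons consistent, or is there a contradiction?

We have a_4 < a_2 stated directly, yet also a_2 < a_1 < a_7 < a_10 < a_6 < a_4 by chaining the others — so a_2 < a_4. Contradiction.

inconsistent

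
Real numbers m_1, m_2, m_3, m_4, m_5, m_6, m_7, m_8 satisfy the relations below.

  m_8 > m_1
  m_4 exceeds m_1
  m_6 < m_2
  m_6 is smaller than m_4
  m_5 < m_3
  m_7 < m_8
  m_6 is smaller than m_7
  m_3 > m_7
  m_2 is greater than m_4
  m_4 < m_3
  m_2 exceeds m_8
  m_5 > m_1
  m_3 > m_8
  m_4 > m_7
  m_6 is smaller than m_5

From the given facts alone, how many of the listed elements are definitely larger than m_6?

6

From m_6 the given relations immediately reach m_7, m_5, m_4, m_2.
From those, m_8, m_3 — 6 in total.
Nothing else is reachable above m_6; 6 in all.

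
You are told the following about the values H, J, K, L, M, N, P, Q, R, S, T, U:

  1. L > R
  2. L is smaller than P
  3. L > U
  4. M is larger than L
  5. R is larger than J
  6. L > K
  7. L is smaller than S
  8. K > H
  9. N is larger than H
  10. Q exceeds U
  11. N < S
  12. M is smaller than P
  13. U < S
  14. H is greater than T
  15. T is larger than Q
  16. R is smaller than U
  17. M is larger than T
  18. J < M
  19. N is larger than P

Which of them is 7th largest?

Chaining the given pairs: J < R < U < Q < T < H < K < L < M < P < N < S.
The 7th largest is H.

H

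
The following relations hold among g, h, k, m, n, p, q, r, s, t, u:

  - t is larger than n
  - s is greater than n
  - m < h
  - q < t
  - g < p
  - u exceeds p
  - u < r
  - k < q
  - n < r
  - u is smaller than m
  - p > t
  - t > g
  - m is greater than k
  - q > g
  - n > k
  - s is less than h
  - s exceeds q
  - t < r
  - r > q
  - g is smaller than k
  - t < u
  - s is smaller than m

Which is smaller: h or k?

Link the given pairs in sequence: k < n; n < t; t < p; p < u; u < m; m < h.
Chaining these gives k < n < t < p < u < m < h.
So k < h; k is the smaller of the two.

k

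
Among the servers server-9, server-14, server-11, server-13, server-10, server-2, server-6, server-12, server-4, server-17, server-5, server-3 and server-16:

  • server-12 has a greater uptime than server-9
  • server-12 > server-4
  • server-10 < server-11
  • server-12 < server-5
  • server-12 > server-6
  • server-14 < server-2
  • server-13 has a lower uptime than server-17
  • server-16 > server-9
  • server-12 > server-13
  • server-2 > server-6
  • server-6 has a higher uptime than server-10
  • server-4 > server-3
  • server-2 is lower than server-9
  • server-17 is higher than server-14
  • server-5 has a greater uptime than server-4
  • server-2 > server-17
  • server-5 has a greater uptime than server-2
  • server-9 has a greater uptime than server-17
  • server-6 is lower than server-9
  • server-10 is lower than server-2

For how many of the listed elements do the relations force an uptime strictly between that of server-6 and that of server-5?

Chaining upward from server-6 reaches: server-2, server-9, server-16, server-12.
Chaining downward from server-5 reaches: server-14, server-10, server-13, server-17, server-3, server-2, server-9, server-4, server-12.
Strictly between server-6 and server-5 are those in both lists: server-2, server-9, server-12 — 3 elements.

3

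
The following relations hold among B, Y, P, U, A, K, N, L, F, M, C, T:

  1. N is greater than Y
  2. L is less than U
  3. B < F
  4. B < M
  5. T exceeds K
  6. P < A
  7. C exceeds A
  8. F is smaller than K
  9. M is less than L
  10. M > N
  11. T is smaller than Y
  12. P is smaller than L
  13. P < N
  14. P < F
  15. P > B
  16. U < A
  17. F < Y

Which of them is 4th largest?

L

The consecutive relations fix a unique order: B < P < F < K < T < Y < N < M < L < U < A < C.
Counting 4 from the largest end gives L.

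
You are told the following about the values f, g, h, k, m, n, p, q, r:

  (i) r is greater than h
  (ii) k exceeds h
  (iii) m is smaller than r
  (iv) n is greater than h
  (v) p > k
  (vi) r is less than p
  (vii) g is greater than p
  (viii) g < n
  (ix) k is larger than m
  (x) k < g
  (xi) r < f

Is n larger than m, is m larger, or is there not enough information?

n

m < k and k < p give m < p.
Then p < g extends the chain to g.
With g < n: m < k < p < g < n.
So n is larger.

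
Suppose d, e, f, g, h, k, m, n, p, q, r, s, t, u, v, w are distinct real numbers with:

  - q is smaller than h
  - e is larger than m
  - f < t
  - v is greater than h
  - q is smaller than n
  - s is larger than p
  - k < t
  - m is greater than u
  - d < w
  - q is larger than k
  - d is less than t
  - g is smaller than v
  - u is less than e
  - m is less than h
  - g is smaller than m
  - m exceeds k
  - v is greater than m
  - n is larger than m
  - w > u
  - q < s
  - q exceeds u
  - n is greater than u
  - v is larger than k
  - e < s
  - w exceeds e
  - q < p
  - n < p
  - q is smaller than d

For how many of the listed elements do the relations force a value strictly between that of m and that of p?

The relations place m below p. An element lies strictly between them when it is forced above m and also forced below p.
Above m: {e, h, n, s, v, w}. Below p: {k, u, q, g, n}.
Intersection: {n} — 1.

1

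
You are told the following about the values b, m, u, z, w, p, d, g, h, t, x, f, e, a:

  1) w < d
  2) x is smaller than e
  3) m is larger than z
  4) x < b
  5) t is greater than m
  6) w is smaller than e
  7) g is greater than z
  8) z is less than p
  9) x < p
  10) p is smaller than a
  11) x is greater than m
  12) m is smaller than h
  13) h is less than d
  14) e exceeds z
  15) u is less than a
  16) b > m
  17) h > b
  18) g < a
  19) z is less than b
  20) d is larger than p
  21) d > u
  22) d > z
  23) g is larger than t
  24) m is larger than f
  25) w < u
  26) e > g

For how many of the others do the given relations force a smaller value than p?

From p the given relations immediately reach z, x.
From those, m — 3 in total.
From those, f — 4 in total.
Nothing else is reachable below p; 4 in all.

4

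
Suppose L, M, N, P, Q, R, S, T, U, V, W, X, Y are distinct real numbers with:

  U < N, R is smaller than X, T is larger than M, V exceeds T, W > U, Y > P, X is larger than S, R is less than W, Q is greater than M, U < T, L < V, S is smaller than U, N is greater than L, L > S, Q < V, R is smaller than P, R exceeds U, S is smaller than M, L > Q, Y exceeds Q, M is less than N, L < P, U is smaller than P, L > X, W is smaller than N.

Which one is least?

S

U is not least since S < U; M is not least since S < M; Q is not least since M < Q; R is not least since U < R; X is not least since S < X; T is not least since U < T; L is not least since Q < L; P is not least since R < P; V is not least since Q < V; Y is not least since Q < Y; W is not least since R < W; N is not least since U < N.
Only S has nothing below it, so S is the least.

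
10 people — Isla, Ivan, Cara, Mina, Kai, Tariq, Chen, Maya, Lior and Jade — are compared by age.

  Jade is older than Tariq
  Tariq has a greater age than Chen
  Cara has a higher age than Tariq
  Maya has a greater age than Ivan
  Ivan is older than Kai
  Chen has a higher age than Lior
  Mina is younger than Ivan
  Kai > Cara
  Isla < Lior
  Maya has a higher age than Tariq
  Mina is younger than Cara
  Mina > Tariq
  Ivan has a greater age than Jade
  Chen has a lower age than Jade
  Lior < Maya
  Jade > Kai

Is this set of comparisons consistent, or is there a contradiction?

consistent

The single ordering Isla < Lior < Chen < Tariq < Mina < Cara < Kai < Jade < Ivan < Maya satisfies every listed relation, so no contradiction arises.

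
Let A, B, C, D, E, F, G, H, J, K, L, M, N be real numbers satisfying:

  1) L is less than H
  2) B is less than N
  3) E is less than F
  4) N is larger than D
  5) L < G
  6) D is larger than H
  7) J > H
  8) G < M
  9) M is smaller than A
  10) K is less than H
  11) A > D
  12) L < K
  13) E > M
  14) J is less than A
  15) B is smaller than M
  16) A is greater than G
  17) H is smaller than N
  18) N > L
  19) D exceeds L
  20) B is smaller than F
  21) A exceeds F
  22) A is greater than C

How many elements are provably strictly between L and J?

2

The relations place L below J. An element lies strictly between them when it is forced above L and also forced below J.
Above L: {K, G, H, D, N, M, E, F, A}. Below J: {K, H}.
Intersection: {K, H} — 2.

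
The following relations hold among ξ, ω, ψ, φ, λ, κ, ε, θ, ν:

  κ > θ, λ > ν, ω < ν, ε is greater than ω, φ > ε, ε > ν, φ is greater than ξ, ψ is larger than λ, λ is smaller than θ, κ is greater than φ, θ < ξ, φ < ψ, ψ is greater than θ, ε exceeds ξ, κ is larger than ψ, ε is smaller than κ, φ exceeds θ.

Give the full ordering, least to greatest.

Nothing is placed below ω, so it is least; from there ω < ν; ν < λ; λ < θ; θ < ξ; ξ < ε; ε < φ; φ < ψ; ψ < κ, each given directly.

ω < ν < λ < θ < ξ < ε < φ < ψ < κ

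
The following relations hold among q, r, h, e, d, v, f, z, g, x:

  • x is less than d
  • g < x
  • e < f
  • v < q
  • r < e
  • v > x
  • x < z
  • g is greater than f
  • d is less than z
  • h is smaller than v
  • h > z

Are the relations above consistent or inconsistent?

Every relation is compatible with r < e < f < g < x < d < z < h < v < q; the set is consistent.

consistent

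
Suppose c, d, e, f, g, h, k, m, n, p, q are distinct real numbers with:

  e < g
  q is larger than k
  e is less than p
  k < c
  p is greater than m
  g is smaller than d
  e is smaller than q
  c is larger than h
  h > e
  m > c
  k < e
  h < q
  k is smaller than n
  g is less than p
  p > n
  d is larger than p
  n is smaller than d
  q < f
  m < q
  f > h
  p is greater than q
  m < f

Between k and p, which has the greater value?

p

Following the relations from k: k < e < h < c < m < q < p.
So k < p; p is the larger of the two.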